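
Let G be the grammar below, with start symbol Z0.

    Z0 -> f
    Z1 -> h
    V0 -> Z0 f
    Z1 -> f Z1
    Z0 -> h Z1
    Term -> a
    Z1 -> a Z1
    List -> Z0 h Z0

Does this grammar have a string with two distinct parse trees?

Unambiguous

Only Z0, Z1 are reachable from Z0; ignoring the rest: The reachable rules are right-linear with at most one rule per (nonterminal, next-terminal) pair. Each input token forces the next rule, so parsing is deterministic.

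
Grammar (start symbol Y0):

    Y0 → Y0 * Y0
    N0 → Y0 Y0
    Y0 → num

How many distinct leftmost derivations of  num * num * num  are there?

2

Parse trees for num * num * num:
  [Y0 [Y0 num] * [Y0 [Y0 num] * [Y0 num]]]
  [Y0 [Y0 [Y0 num] * [Y0 num]] * [Y0 num]]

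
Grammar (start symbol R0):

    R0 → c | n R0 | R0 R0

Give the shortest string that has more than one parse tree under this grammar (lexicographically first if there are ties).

c c c

length 1: no string has ≥2 trees
length 2: no string has ≥2 trees
length 3: c c c has 2 parse trees

Two derivations of c c c:
  R0 ⇒ R0 R0 ⇒ c R0 ⇒ c R0 R0 ⇒ c c R0 ⇒ c c c
  R0 ⇒ R0 R0 ⇒ R0 R0 R0 ⇒ c R0 R0 ⇒ c c R0 ⇒ c c c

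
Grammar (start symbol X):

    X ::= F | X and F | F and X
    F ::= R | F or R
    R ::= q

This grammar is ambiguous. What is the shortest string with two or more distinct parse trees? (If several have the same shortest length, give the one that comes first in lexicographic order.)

q and q

length 1: no string has ≥2 trees
length 3: q and q has 2 parse trees

Two derivations of q and q:
  X ⇒ X and F ⇒ F and F ⇒ R and F ⇒ q and F ⇒ q and R ⇒ q and q
  X ⇒ F and X ⇒ R and X ⇒ q and X ⇒ q and F ⇒ q and R ⇒ q and q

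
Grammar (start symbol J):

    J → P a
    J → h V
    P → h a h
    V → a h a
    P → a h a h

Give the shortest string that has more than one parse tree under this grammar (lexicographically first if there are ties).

length 4: h a h a has 2 parse trees

Two derivations of h a h a:
  J ⇒ P a ⇒ h a h a
  J ⇒ h V ⇒ h a h a

h a h a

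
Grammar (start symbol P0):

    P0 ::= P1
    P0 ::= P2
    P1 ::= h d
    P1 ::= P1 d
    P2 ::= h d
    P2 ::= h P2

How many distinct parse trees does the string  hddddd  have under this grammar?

1

Parse trees for hddddd:
  [P0 [P1 [P1 [P1 [P1 [P1 h d] d] d] d] d]]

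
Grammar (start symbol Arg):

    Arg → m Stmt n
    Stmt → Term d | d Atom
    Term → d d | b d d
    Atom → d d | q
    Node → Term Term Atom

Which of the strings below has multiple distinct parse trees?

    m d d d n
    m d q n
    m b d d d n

m d d d n: 2 trees
m d q n: 1 tree
m b d d d n: 1 tree

m d d d n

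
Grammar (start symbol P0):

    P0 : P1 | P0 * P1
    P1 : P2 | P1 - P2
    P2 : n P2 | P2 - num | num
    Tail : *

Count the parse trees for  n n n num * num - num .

Parse trees for n n n num * num - num:
  [P0 [P0 [P1 [P2 n [P2 n [P2 n [P2 num]]]]]] * [P1 [P2 [P2 num] - num]]]
  [P0 [P0 [P1 [P2 n [P2 n [P2 n [P2 num]]]]]] * [P1 [P1 [P2 num]] - [P2 num]]]

2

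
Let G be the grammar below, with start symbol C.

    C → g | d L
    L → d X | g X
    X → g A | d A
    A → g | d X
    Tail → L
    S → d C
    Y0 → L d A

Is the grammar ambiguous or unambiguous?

Only C, L, X, A are reachable from C; ignoring the rest: The reachable rules are right-linear with at most one rule per (nonterminal, next-terminal) pair. Each input token forces the next rule, so parsing is deterministic.

Unambiguous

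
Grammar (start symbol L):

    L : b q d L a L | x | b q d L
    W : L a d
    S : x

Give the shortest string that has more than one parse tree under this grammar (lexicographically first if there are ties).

b q d b q d x a x

length 1: no string has ≥2 trees
length 4: no string has ≥2 trees
length 6: no string has ≥2 trees
length 7: no string has ≥2 trees
length 9: b q d b q d x a x has 2 parse trees

Two derivations of b q d b q d x a x:
  L ⇒ b q d L a L ⇒ b q d b q d L a L ⇒ b q d b q d x a L ⇒ b q d b q d x a x
  L ⇒ b q d L ⇒ b q d b q d L a L ⇒ b q d b q d x a L ⇒ b q d b q d x a x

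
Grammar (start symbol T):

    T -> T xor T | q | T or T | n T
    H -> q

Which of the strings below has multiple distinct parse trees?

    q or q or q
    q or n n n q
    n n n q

q or q or q: 2 trees
q or n n n q: 1 tree
n n n q: 1 tree

q or q or q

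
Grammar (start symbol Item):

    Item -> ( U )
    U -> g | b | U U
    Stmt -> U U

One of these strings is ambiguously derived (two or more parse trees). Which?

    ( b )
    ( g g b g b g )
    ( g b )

( g g b g b g )

( b ): 1 tree
( g g b g b g ): 42 trees
( g b ): 1 tree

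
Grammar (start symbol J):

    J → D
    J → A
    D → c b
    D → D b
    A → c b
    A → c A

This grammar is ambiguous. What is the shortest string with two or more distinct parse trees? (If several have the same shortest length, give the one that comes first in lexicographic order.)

c b

length 2: c b has 2 parse trees

Two derivations of c b:
  J ⇒ D ⇒ c b
  J ⇒ A ⇒ c b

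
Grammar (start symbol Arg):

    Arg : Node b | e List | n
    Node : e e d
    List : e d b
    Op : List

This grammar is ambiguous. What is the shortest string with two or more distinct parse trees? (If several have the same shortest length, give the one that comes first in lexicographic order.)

length 1: no string has ≥2 trees
length 4: e e d b has 2 parse trees

Two derivations of e e d b:
  Arg ⇒ Node b ⇒ e e d b
  Arg ⇒ e List ⇒ e e d b

e e d b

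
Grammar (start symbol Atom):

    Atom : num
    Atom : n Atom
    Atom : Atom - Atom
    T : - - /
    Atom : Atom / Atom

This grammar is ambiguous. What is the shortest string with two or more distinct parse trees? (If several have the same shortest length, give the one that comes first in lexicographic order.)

n num - num

length 1: no string has ≥2 trees
length 2: no string has ≥2 trees
length 3: no string has ≥2 trees
length 4: n num - num has 2 parse trees

Two derivations of n num - num:
  Atom ⇒ n Atom ⇒ n Atom - Atom ⇒ n num - Atom ⇒ n num - num
  Atom ⇒ Atom - Atom ⇒ n Atom - Atom ⇒ n num - Atom ⇒ n num - num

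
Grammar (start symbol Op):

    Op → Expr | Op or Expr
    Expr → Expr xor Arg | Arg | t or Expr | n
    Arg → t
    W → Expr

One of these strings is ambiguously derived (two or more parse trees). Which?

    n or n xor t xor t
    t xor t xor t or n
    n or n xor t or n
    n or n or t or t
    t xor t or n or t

n or n or t or t

n or n xor t xor t: 1 tree
t xor t xor t or n: 1 tree
n or n xor t or n: 1 tree
n or n or t or t: 2 trees
t xor t or n or t: 1 tree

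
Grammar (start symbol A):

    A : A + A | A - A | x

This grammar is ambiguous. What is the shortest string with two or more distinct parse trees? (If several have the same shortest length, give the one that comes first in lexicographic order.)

length 1: no string has ≥2 trees
length 3: no string has ≥2 trees
length 5: x + x + x has 2 parse trees

Two derivations of x + x + x:
  A ⇒ A + A ⇒ A + A + A ⇒ x + A + A ⇒ x + x + A ⇒ x + x + x
  A ⇒ A + A ⇒ x + A ⇒ x + A + A ⇒ x + x + A ⇒ x + x + x

x + x + x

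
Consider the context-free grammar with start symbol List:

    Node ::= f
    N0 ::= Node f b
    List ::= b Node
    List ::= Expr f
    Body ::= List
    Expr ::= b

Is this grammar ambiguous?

Ambiguous

Witness: b f

Derivation 1: List ⇒ b Node ⇒ b f
Derivation 2: List ⇒ Expr f ⇒ b f

Two distinct leftmost derivations for the same string.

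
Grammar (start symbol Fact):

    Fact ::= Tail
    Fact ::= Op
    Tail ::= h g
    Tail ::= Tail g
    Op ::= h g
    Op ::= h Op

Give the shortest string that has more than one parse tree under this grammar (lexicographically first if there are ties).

h g

length 2: h g has 2 parse trees

Two derivations of h g:
  Fact ⇒ Tail ⇒ h g
  Fact ⇒ Op ⇒ h g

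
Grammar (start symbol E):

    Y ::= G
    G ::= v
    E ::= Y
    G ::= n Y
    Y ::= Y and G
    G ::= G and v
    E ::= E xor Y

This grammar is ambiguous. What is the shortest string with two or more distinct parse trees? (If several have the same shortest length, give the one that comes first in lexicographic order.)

length 1: no string has ≥2 trees
length 2: no string has ≥2 trees
length 3: v and v has 2 parse trees

Two derivations of v and v:
  E ⇒ Y ⇒ G ⇒ G and v ⇒ v and v
  E ⇒ Y ⇒ Y and G ⇒ G and G ⇒ v and G ⇒ v and v

v and v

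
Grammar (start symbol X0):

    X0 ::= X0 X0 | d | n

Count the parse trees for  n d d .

2

Parse trees for n d d:
  [X0 [X0 n] [X0 [X0 d] [X0 d]]]
  [X0 [X0 [X0 n] [X0 d]] [X0 d]]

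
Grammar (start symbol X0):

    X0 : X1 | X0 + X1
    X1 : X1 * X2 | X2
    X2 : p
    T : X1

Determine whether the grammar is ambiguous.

Unambiguous

Only X0, X1, X2 are reachable from X0; ignoring the rest: This is a standard precedence ladder (X0 over X1 over X2), with each level left-recursive on its own operator ('+' at X0, '*' at X1). That structure is LR(1), hence unambiguous.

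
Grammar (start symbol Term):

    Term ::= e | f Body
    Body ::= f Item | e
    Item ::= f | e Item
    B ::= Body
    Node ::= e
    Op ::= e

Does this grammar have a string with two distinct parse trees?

Unambiguous

Only Term, Body, Item are reachable from Term; ignoring the rest: Restricted to the reachable nonterminals, every rule has the form A → t or A → t B, and no two rules for the same A share a first terminal. The grammar encodes a DFA — one run per string.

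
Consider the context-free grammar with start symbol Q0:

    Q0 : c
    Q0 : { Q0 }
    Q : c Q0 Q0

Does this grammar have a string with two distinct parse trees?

(Q is unreachable from Q0, so its rules don't affect L(Q0).) L(Q0) is { openⁿ atom closeⁿ : n ≥ 0 }. The bracket depth fixes n, and the derivation is forced at every step.

Unambiguous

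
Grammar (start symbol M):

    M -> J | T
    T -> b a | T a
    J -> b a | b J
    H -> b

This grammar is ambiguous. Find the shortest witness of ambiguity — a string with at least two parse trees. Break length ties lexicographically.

length 2: b a has 2 parse trees

Two derivations of b a:
  M ⇒ J ⇒ b a
  M ⇒ T ⇒ b a

b a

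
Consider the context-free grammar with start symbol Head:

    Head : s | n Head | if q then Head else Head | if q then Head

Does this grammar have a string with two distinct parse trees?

Witness: if q then if q then s else s

Derivation 1: Head ⇒ if q then Head else Head ⇒ if q then if q then Head else Head ⇒ if q then if q then s else Head ⇒ if q then if q then s else s
Derivation 2: Head ⇒ if q then Head ⇒ if q then if q then Head else Head ⇒ if q then if q then s else Head ⇒ if q then if q then s else s

Two distinct leftmost derivations for the same string.

Ambiguous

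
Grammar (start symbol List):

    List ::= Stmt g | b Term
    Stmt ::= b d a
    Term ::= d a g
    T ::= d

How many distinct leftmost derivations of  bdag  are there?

Parse trees for bdag:
  [List [Stmt b d a] g]
  [List b [Term d a g]]

2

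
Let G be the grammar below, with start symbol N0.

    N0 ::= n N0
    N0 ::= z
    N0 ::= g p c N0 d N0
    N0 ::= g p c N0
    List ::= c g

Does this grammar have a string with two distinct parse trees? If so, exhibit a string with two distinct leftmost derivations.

Witness: g p c g p c z d z

Derivation 1: N0 ⇒ g p c N0 d N0 ⇒ g p c g p c N0 d N0 ⇒ g p c g p c z d N0 ⇒ g p c g p c z d z
Derivation 2: N0 ⇒ g p c N0 ⇒ g p c g p c N0 d N0 ⇒ g p c g p c z d N0 ⇒ g p c g p c z d z

Two distinct leftmost derivations for the same string.

Ambiguous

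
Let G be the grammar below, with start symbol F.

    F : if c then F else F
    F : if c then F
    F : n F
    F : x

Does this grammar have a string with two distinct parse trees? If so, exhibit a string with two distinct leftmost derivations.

Witness: if c then if c then x else x

Derivation 1: F ⇒ if c then F else F ⇒ if c then if c then F else F ⇒ if c then if c then x else F ⇒ if c then if c then x else x
Derivation 2: F ⇒ if c then F ⇒ if c then if c then F else F ⇒ if c then if c then x else F ⇒ if c then if c then x else x

Two distinct leftmost derivations for the same string.

Ambiguous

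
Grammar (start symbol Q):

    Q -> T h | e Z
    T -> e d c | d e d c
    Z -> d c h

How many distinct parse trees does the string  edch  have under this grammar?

Parse trees for edch:
  [Q [T e d c] h]
  [Q e [Z d c h]]

2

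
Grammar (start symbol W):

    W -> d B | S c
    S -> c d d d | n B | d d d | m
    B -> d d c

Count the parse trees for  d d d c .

2

Parse trees for d d d c:
  [W d [B d d c]]
  [W [S d d d] c]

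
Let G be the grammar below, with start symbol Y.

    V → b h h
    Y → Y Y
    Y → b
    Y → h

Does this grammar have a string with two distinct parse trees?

Witness: b b b

Derivation 1: Y ⇒ Y Y ⇒ Y Y Y ⇒ b Y Y ⇒ b b Y ⇒ b b b
Derivation 2: Y ⇒ Y Y ⇒ b Y ⇒ b Y Y ⇒ b b Y ⇒ b b b

Two distinct leftmost derivations for the same string.

Ambiguous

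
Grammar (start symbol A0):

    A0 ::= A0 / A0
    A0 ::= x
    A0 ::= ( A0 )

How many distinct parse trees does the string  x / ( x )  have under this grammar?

Parse trees for x / ( x ):
  [A0 [A0 x] / [A0 ( [A0 x] )]]

1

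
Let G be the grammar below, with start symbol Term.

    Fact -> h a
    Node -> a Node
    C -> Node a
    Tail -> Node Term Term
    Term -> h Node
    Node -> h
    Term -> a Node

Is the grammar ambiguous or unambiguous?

Unambiguous

Only Term, Node are reachable from Term; ignoring the rest: The reachable rules are right-linear with at most one rule per (nonterminal, next-terminal) pair. Each input token forces the next rule, so parsing is deterministic.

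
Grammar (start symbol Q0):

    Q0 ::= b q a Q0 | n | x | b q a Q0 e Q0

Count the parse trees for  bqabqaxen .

2

Parse trees for bqabqaxen:
  [Q0 b q a [Q0 b q a [Q0 x] e [Q0 n]]]
  [Q0 b q a [Q0 b q a [Q0 x]] e [Q0 n]]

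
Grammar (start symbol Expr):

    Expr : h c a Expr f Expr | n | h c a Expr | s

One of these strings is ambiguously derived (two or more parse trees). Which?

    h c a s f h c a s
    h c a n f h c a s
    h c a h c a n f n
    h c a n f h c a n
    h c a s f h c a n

h c a s f h c a s: 1 tree
h c a n f h c a s: 1 tree
h c a h c a n f n: 2 trees
h c a n f h c a n: 1 tree
h c a s f h c a n: 1 tree

h c a h c a n f n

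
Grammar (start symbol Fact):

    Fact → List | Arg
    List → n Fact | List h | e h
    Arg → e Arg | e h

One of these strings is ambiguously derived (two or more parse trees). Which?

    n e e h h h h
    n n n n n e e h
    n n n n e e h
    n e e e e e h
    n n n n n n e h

n n n n n n e h

n e e h h h h: 1 tree
n n n n n e e h: 1 tree
n n n n e e h: 1 tree
n e e e e e h: 1 tree
n n n n n n e h: 2 trees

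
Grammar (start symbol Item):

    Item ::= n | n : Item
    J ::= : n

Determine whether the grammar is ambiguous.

Only Item is reachable from Item; ignoring the rest: The reachable grammar is A → atom sep A | atom. Each atom is followed by either the separator (recurse) or end-of-string (stop) — no choice point.

Unambiguous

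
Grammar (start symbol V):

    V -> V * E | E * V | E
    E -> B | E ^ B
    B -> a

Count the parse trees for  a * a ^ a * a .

4

Parse trees for a * a ^ a * a:
  [V [V [V [E [B a]]] * [E [E [B a]] ^ [B a]]] * [E [B a]]]
  [V [V [E [B a]] * [V [E [E [B a]] ^ [B a]]]] * [E [B a]]]
  [V [E [B a]] * [V [V [E [E [B a]] ^ [B a]]] * [E [B a]]]]
  [V [E [B a]] * [V [E [E [B a]] ^ [B a]] * [V [E [B a]]]]]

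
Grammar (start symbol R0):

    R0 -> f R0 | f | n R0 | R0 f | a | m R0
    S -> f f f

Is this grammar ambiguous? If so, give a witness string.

Ambiguous

Witness: f f

Derivation 1: R0 ⇒ f R0 ⇒ f f
Derivation 2: R0 ⇒ R0 f ⇒ f f

Two distinct leftmost derivations for the same string.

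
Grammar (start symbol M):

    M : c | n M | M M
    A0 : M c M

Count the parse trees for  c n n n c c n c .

Parse trees for c n n n c c n c (showing first 6 of 20):
  [M [M c] [M n [M n [M n [M [M c] [M [M c] [M n [M c]]]]]]]]
  [M [M c] [M n [M n [M n [M [M [M c] [M c]] [M n [M c]]]]]]]
  [M [M c] [M n [M n [M [M n [M c]] [M [M c] [M n [M c]]]]]]]
  [M [M c] [M n [M n [M [M n [M [M c] [M c]]] [M n [M c]]]]]]
  [M [M c] [M n [M n [M [M [M n [M c]] [M c]] [M n [M c]]]]]]
  [M [M c] [M n [M [M n [M n [M c]]] [M [M c] [M n [M c]]]]]]

20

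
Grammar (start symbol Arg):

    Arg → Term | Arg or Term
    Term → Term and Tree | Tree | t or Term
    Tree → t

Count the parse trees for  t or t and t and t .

Parse trees for t or t and t and t:
  [Arg [Term [Term [Term t or [Term [Tree t]]] and [Tree t]] and [Tree t]]]
  [Arg [Term [Term t or [Term [Term [Tree t]] and [Tree t]]] and [Tree t]]]
  [Arg [Term t or [Term [Term [Term [Tree t]] and [Tree t]] and [Tree t]]]]
  [Arg [Arg [Term [Tree t]]] or [Term [Term [Term [Tree t]] and [Tree t]] and [Tree t]]]

4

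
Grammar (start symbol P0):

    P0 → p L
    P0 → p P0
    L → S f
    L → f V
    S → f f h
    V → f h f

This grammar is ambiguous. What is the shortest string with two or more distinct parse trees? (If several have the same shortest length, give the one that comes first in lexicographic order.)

p f f h f

length 5: p f f h f has 2 parse trees

Two derivations of p f f h f:
  P0 ⇒ p L ⇒ p S f ⇒ p f f h f
  P0 ⇒ p L ⇒ p f V ⇒ p f f h f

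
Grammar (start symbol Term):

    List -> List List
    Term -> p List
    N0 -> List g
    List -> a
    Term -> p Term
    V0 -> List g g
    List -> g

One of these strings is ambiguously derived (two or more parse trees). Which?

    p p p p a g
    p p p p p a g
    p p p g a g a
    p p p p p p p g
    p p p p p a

p p p g a g a

p p p p a g: 1 tree
p p p p p a g: 1 tree
p p p g a g a: 5 trees
p p p p p p p g: 1 tree
p p p p p a: 1 tree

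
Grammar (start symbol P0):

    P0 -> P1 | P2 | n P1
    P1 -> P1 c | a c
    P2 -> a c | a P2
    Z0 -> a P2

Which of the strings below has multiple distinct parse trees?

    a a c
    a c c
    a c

a c

a a c: 1 tree
a c c: 1 tree
a c: 2 trees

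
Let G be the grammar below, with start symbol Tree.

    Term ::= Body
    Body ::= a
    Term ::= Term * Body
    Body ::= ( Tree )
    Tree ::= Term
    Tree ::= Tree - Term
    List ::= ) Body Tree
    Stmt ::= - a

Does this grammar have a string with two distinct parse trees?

Unambiguous

(List, Stmt are unreachable from Tree, so their rules don't affect L(Tree).) This is a standard precedence ladder (Tree over Term over Body), with each level left-recursive on its own operator ('-' at Tree, '*' at Term). That structure is LR(1), hence unambiguous.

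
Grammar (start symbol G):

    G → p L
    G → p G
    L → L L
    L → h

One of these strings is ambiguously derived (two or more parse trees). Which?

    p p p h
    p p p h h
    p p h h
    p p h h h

p p h h h

p p p h: 1 tree
p p p h h: 1 tree
p p h h: 1 tree
p p h h h: 2 trees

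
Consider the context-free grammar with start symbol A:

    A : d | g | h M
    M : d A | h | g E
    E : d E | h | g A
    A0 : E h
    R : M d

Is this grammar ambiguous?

Only A, M, E are reachable from A; ignoring the rest: Each reachable nonterminal has at most one production per leading terminal, and all productions are right-linear; the derivation is determined token-by-token.

Unambiguous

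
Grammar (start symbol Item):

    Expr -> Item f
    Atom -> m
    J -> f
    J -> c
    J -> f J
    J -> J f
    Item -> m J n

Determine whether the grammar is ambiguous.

Ambiguous

Witness: m f f n

Derivation 1: Item ⇒ m J n ⇒ m f J n ⇒ m f f n
Derivation 2: Item ⇒ m J n ⇒ m J f n ⇒ m f f n

Two distinct leftmost derivations for the same string.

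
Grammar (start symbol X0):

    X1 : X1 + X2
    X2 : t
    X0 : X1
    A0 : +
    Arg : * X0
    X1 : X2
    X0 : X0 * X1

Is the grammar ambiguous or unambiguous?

(Arg, A0 are unreachable from X0, so their rules don't affect L(X0).) X0 → X0 * X1 | X1  ;  X1 → X1 + X2 | X2  — a left-associative chain with X2 at the bottom. Each string factors uniquely by precedence.

Unambiguous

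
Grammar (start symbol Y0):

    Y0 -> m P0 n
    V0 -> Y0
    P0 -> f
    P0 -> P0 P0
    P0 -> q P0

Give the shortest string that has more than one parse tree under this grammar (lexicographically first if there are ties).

length 3: no string has ≥2 trees
length 4: no string has ≥2 trees
length 5: m f f f n has 2 parse trees

Two derivations of m f f f n:
  Y0 ⇒ m P0 n ⇒ m P0 P0 n ⇒ m f P0 n ⇒ m f P0 P0 n ⇒ m f f P0 n ⇒ m f f f n
  Y0 ⇒ m P0 n ⇒ m P0 P0 n ⇒ m P0 P0 P0 n ⇒ m f P0 P0 n ⇒ m f f P0 n ⇒ m f f f n

m f f f n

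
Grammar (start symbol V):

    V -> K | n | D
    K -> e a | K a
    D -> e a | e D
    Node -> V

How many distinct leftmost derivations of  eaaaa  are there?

Parse trees for eaaaa:
  [V [K [K [K [K e a] a] a] a]]

1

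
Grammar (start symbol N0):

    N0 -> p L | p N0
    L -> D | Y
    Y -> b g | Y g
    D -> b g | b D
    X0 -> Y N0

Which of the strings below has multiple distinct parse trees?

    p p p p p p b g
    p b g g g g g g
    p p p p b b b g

p p p p p p b g: 2 trees
p b g g g g g g: 1 tree
p p p p b b b g: 1 tree

p p p p p p b g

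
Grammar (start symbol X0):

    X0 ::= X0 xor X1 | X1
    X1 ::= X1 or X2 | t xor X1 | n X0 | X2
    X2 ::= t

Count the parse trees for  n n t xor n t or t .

Parse trees for n n t xor n t or t (showing first 6 of 14):
  [X0 [X0 [X1 n [X0 [X1 n [X0 [X1 [X2 t]]]]]]] xor [X1 [X1 n [X0 [X1 [X2 t]]]] or [X2 t]]]
  [X0 [X0 [X1 n [X0 [X1 n [X0 [X1 [X2 t]]]]]]] xor [X1 n [X0 [X1 [X1 [X2 t]] or [X2 t]]]]]
  [X0 [X1 [X1 n [X0 [X0 [X1 n [X0 [X1 [X2 t]]]]] xor [X1 n [X0 [X1 [X2 t]]]]]] or [X2 t]]]
  [X0 [X1 [X1 n [X0 [X1 n [X0 [X0 [X1 [X2 t]]] xor [X1 n [X0 [X1 [X2 t]]]]]]]] or [X2 t]]]
  [X0 [X1 [X1 n [X0 [X1 n [X0 [X1 t xor [X1 n [X0 [X1 [X2 t]]]]]]]]] or [X2 t]]]
  [X0 [X1 n [X0 [X0 [X1 n [X0 [X1 [X2 t]]]]] xor [X1 [X1 n [X0 [X1 [X2 t]]]] or [X2 t]]]]]

14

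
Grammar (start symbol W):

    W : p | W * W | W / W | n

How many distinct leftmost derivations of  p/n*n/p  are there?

Parse trees for p/n*n/p:
  [W [W [W p] / [W n]] * [W [W n] / [W p]]]
  [W [W p] / [W [W n] * [W [W n] / [W p]]]]
  [W [W p] / [W [W [W n] * [W n]] / [W p]]]
  [W [W [W [W p] / [W n]] * [W n]] / [W p]]
  [W [W [W p] / [W [W n] * [W n]]] / [W p]]

5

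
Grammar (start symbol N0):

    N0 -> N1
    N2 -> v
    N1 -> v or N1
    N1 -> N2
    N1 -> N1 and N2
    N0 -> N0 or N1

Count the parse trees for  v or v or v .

4

Parse trees for v or v or v:
  [N0 [N1 v or [N1 v or [N1 [N2 v]]]]]
  [N0 [N0 [N1 [N2 v]]] or [N1 v or [N1 [N2 v]]]]
  [N0 [N0 [N1 v or [N1 [N2 v]]]] or [N1 [N2 v]]]
  [N0 [N0 [N0 [N1 [N2 v]]] or [N1 [N2 v]]] or [N1 [N2 v]]]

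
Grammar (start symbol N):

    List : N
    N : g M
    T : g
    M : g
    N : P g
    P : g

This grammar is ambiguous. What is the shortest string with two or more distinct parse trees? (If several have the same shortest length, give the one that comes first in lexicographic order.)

length 2: g g has 2 parse trees

Two derivations of g g:
  N ⇒ g M ⇒ g g
  N ⇒ P g ⇒ g g

g g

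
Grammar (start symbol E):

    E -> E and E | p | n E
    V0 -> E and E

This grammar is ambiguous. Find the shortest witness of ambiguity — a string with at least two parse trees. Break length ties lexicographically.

n p and p

length 1: no string has ≥2 trees
length 2: no string has ≥2 trees
length 3: no string has ≥2 trees
length 4: n p and p has 2 parse trees

Two derivations of n p and p:
  E ⇒ E and E ⇒ n E and E ⇒ n p and E ⇒ n p and p
  E ⇒ n E ⇒ n E and E ⇒ n p and E ⇒ n p and p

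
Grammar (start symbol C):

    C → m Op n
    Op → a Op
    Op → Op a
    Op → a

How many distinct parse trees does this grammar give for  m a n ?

1

Parse trees for m a n:
  [C m [Op a] n]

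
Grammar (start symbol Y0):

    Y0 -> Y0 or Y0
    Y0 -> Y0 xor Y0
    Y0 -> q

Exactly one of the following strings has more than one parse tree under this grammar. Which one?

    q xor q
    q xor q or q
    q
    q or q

q xor q or q

q xor q: 1 tree
q xor q or q: 2 trees
q: 1 tree
q or q: 1 tree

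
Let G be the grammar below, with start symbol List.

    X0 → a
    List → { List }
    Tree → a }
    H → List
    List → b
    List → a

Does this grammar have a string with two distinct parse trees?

Unambiguous

(X0, Tree, H are unreachable from List, so their rules don't affect L(List).) Each string is a nest of matched brackets around a single atom. An opening bracket forces the recursive rule; an atom forces the base rule.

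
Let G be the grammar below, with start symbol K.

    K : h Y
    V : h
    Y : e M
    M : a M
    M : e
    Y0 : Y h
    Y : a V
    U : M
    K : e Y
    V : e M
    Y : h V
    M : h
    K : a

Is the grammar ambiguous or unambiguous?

(Y0, U are unreachable from K, so their rules don't affect L(K).) Each reachable nonterminal has at most one production per leading terminal, and all productions are right-linear; the derivation is determined token-by-token.

Unambiguous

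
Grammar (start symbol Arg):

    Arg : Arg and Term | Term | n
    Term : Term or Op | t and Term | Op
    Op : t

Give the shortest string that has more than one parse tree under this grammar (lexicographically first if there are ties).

t and t

length 1: no string has ≥2 trees
length 3: t and t has 2 parse trees

Two derivations of t and t:
  Arg ⇒ Arg and Term ⇒ Term and Term ⇒ Op and Term ⇒ t and Term ⇒ t and Op ⇒ t and t
  Arg ⇒ Term ⇒ t and Term ⇒ t and Op ⇒ t and t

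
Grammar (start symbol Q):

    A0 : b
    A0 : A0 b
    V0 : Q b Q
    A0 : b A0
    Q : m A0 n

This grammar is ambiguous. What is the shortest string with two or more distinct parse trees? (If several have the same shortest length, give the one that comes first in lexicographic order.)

m b b n

length 3: no string has ≥2 trees
length 4: m b b n has 2 parse trees

Two derivations of m b b n:
  Q ⇒ m A0 n ⇒ m A0 b n ⇒ m b b n
  Q ⇒ m A0 n ⇒ m b A0 n ⇒ m b b n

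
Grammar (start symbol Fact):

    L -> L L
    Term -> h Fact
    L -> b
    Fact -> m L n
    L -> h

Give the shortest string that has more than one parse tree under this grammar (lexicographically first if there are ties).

m b b b n

length 3: no string has ≥2 trees
length 4: no string has ≥2 trees
length 5: m b b b n has 2 parse trees

Two derivations of m b b b n:
  Fact ⇒ m L n ⇒ m L L n ⇒ m L L L n ⇒ m b L L n ⇒ m b b L n ⇒ m b b b n
  Fact ⇒ m L n ⇒ m L L n ⇒ m b L n ⇒ m b L L n ⇒ m b b L n ⇒ m b b b n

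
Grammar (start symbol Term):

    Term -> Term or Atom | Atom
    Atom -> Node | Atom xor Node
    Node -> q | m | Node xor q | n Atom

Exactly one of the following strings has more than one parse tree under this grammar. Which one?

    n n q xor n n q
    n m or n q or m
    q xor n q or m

n n q xor n n q

n n q xor n n q: 3 trees
n m or n q or m: 1 tree
q xor n q or m: 1 tree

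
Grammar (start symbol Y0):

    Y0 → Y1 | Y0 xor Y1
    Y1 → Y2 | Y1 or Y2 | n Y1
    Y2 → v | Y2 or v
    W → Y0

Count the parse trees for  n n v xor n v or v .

3

Parse trees for n n v xor n v or v:
  [Y0 [Y0 [Y1 n [Y1 n [Y1 [Y2 v]]]]] xor [Y1 [Y1 n [Y1 [Y2 v]]] or [Y2 v]]]
  [Y0 [Y0 [Y1 n [Y1 n [Y1 [Y2 v]]]]] xor [Y1 n [Y1 [Y2 [Y2 v] or v]]]]
  [Y0 [Y0 [Y1 n [Y1 n [Y1 [Y2 v]]]]] xor [Y1 n [Y1 [Y1 [Y2 v]] or [Y2 v]]]]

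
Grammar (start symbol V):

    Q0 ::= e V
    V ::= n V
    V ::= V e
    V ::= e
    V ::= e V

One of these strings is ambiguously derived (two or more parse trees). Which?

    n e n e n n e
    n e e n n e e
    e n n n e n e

n e e n n e e

n e n e n n e: 1 tree
n e e n n e e: 7 trees
e n n n e n e: 1 tree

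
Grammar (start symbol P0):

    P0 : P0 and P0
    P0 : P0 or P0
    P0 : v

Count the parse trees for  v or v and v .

Parse trees for v or v and v:
  [P0 [P0 [P0 v] or [P0 v]] and [P0 v]]
  [P0 [P0 v] or [P0 [P0 v] and [P0 v]]]

2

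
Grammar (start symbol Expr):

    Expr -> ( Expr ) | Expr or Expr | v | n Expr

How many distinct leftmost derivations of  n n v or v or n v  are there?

9

Parse trees for n n v or v or n v (showing first 6 of 9):
  [Expr [Expr n [Expr n [Expr v]]] or [Expr [Expr v] or [Expr n [Expr v]]]]
  [Expr [Expr [Expr n [Expr n [Expr v]]] or [Expr v]] or [Expr n [Expr v]]]
  [Expr [Expr n [Expr [Expr n [Expr v]] or [Expr v]]] or [Expr n [Expr v]]]
  [Expr [Expr n [Expr n [Expr [Expr v] or [Expr v]]]] or [Expr n [Expr v]]]
  [Expr n [Expr [Expr n [Expr v]] or [Expr [Expr v] or [Expr n [Expr v]]]]]
  [Expr n [Expr [Expr [Expr n [Expr v]] or [Expr v]] or [Expr n [Expr v]]]]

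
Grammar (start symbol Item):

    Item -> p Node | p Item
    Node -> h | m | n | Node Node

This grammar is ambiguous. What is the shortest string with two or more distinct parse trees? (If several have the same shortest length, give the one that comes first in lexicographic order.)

p h h h

length 2: no string has ≥2 trees
length 3: no string has ≥2 trees
length 4: p h h h has 2 parse trees

Two derivations of p h h h:
  Item ⇒ p Node ⇒ p Node Node ⇒ p h Node ⇒ p h Node Node ⇒ p h h Node ⇒ p h h h
  Item ⇒ p Node ⇒ p Node Node ⇒ p Node Node Node ⇒ p h Node Node ⇒ p h h Node ⇒ p h h h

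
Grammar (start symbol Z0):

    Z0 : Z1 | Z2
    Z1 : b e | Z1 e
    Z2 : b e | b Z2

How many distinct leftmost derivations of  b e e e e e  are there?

1

Parse trees for b e e e e e:
  [Z0 [Z1 [Z1 [Z1 [Z1 [Z1 b e] e] e] e] e]]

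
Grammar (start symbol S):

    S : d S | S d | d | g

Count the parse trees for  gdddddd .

Parse trees for gdddddd:
  [S [S [S [S [S [S [S g] d] d] d] d] d] d]

1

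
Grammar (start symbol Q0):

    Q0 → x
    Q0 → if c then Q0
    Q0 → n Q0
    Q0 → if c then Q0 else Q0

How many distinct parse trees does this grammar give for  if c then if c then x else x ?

Parse trees for if c then if c then x else x:
  [Q0 if c then [Q0 if c then [Q0 x] else [Q0 x]]]
  [Q0 if c then [Q0 if c then [Q0 x]] else [Q0 x]]

2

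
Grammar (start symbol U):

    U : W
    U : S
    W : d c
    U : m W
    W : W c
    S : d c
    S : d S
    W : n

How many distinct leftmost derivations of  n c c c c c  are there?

1

Parse trees for n c c c c c:
  [U [W [W [W [W [W [W n] c] c] c] c] c]]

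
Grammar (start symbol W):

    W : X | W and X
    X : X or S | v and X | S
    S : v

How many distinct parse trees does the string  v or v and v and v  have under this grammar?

Parse trees for v or v and v and v:
  [W [W [X [X [S v]] or [S v]]] and [X v and [X [S v]]]]
  [W [W [W [X [X [S v]] or [S v]]] and [X [S v]]] and [X [S v]]]

2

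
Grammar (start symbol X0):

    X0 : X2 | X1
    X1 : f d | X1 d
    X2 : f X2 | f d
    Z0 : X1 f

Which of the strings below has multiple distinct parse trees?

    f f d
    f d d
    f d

f f d: 1 tree
f d d: 1 tree
f d: 2 trees

f d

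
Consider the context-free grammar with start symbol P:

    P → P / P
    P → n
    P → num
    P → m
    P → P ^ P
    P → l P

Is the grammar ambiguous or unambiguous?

Ambiguous

Witness: l m / m

Derivation 1: P ⇒ P / P ⇒ l P / P ⇒ l m / P ⇒ l m / m
Derivation 2: P ⇒ l P ⇒ l P / P ⇒ l m / P ⇒ l m / m

Two distinct leftmost derivations for the same string.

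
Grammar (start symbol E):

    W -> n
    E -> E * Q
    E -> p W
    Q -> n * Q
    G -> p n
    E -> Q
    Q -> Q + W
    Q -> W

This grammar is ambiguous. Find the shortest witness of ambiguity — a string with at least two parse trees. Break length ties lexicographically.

length 1: no string has ≥2 trees
length 2: no string has ≥2 trees
length 3: n * n has 2 parse trees

Two derivations of n * n:
  E ⇒ E * Q ⇒ Q * Q ⇒ W * Q ⇒ n * Q ⇒ n * W ⇒ n * n
  E ⇒ Q ⇒ n * Q ⇒ n * W ⇒ n * n

n * n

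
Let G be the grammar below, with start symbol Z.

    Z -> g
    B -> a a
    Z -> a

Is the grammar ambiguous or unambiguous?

(B is unreachable from Z, so its rules don't affect L(Z).) Each reachable nonterminal has at most one production per leading terminal, and all productions are right-linear; the derivation is determined token-by-token.

Unambiguous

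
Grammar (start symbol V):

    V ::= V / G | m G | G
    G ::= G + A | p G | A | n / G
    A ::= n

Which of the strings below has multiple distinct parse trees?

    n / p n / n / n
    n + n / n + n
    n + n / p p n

n / p n / n / n: 8 trees
n + n / n + n: 1 tree
n + n / p p n: 1 tree

n / p n / n / n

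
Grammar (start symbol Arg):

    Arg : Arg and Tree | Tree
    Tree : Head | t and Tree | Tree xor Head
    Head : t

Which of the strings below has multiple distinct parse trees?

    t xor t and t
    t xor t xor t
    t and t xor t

t and t xor t

t xor t and t: 1 tree
t xor t xor t: 1 tree
t and t xor t: 3 trees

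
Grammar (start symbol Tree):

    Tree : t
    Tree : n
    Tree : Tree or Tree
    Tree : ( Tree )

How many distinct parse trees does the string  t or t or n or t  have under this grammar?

Parse trees for t or t or n or t:
  [Tree [Tree t] or [Tree [Tree t] or [Tree [Tree n] or [Tree t]]]]
  [Tree [Tree t] or [Tree [Tree [Tree t] or [Tree n]] or [Tree t]]]
  [Tree [Tree [Tree t] or [Tree t]] or [Tree [Tree n] or [Tree t]]]
  [Tree [Tree [Tree t] or [Tree [Tree t] or [Tree n]]] or [Tree t]]
  [Tree [Tree [Tree [Tree t] or [Tree t]] or [Tree n]] or [Tree t]]

5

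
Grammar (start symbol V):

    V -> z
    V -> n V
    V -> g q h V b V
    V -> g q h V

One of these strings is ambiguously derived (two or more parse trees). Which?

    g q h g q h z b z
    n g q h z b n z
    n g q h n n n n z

g q h g q h z b z

g q h g q h z b z: 2 trees
n g q h z b n z: 1 tree
n g q h n n n n z: 1 tree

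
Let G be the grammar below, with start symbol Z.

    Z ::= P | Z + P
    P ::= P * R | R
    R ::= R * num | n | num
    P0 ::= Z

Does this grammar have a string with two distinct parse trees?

Ambiguous

Witness: n * num

Derivation 1: Z ⇒ P ⇒ P * R ⇒ R * R ⇒ n * R ⇒ n * num
Derivation 2: Z ⇒ P ⇒ R ⇒ R * num ⇒ n * num

Two distinct leftmost derivations for the same string.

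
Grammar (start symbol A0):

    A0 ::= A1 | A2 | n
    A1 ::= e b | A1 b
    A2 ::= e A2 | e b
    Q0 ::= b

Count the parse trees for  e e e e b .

1

Parse trees for e e e e b:
  [A0 [A2 e [A2 e [A2 e [A2 e b]]]]]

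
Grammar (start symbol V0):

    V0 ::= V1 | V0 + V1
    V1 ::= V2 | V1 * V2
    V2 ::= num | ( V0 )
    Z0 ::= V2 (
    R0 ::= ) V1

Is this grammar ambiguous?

Only V0, V1, V2 are reachable from V0; ignoring the rest: This is a standard precedence ladder (V0 over V1 over V2), with each level left-recursive on its own operator ('+' at V0, '*' at V1). That structure is LR(1), hence unambiguous.

Unambiguous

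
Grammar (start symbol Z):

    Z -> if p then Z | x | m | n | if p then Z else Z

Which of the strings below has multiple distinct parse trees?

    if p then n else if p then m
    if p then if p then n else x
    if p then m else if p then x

if p then n else if p then m: 1 tree
if p then if p then n else x: 2 trees
if p then m else if p then x: 1 tree

if p then if p then n else x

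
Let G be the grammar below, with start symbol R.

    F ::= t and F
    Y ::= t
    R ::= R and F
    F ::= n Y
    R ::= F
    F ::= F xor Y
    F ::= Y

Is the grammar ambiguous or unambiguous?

Ambiguous

Witness: t and t

Derivation 1: R ⇒ R and F ⇒ F and F ⇒ Y and F ⇒ t and F ⇒ t and Y ⇒ t and t
Derivation 2: R ⇒ F ⇒ t and F ⇒ t and Y ⇒ t and t

Two distinct leftmost derivations for the same string.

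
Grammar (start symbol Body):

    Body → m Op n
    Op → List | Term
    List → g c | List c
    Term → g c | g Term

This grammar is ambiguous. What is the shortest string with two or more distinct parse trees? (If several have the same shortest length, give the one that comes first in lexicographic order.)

m g c n

length 4: m g c n has 2 parse trees

Two derivations of m g c n:
  Body ⇒ m Op n ⇒ m List n ⇒ m g c n
  Body ⇒ m Op n ⇒ m Term n ⇒ m g c n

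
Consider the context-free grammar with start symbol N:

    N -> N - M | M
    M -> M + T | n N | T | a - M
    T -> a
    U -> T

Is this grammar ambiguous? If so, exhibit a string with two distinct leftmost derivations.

Ambiguous

Witness: a - a

Derivation 1: N ⇒ N - M ⇒ M - M ⇒ T - M ⇒ a - M ⇒ a - T ⇒ a - a
Derivation 2: N ⇒ M ⇒ a - M ⇒ a - T ⇒ a - a

Two distinct leftmost derivations for the same string.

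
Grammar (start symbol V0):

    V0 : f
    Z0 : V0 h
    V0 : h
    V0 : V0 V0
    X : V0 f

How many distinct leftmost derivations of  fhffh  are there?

14

Parse trees for fhffh (showing first 6 of 14):
  [V0 [V0 f] [V0 [V0 h] [V0 [V0 f] [V0 [V0 f] [V0 h]]]]]
  [V0 [V0 f] [V0 [V0 h] [V0 [V0 [V0 f] [V0 f]] [V0 h]]]]
  [V0 [V0 f] [V0 [V0 [V0 h] [V0 f]] [V0 [V0 f] [V0 h]]]]
  [V0 [V0 f] [V0 [V0 [V0 h] [V0 [V0 f] [V0 f]]] [V0 h]]]
  [V0 [V0 f] [V0 [V0 [V0 [V0 h] [V0 f]] [V0 f]] [V0 h]]]
  [V0 [V0 [V0 f] [V0 h]] [V0 [V0 f] [V0 [V0 f] [V0 h]]]]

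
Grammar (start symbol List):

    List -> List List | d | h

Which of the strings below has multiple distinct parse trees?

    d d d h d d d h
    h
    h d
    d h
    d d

d d d h d d d h

d d d h d d d h: 429 trees
h: 1 tree
h d: 1 tree
d h: 1 tree
d d: 1 tree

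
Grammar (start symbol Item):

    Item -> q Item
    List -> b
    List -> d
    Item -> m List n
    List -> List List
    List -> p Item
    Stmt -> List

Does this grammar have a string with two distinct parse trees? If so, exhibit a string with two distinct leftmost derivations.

Ambiguous

Witness: m b b b n

Derivation 1: Item ⇒ m List n ⇒ m List List n ⇒ m b List n ⇒ m b List List n ⇒ m b b List n ⇒ m b b b n
Derivation 2: Item ⇒ m List n ⇒ m List List n ⇒ m List List List n ⇒ m b List List n ⇒ m b b List n ⇒ m b b b n

Two distinct leftmost derivations for the same string.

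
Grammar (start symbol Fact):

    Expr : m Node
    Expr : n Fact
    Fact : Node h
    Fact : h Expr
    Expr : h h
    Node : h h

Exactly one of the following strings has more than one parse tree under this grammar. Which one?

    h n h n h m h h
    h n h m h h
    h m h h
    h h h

h h h

h n h n h m h h: 1 tree
h n h m h h: 1 tree
h m h h: 1 tree
h h h: 2 trees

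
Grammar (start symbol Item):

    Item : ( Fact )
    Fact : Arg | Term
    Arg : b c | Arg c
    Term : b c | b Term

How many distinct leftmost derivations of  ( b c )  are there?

2

Parse trees for ( b c ):
  [Item ( [Fact [Arg b c]] )]
  [Item ( [Fact [Term b c]] )]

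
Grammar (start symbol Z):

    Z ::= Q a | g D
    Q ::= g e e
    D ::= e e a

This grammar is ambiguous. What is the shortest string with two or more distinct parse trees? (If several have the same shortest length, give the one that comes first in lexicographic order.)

g e e a

length 4: g e e a has 2 parse trees

Two derivations of g e e a:
  Z ⇒ Q a ⇒ g e e a
  Z ⇒ g D ⇒ g e e a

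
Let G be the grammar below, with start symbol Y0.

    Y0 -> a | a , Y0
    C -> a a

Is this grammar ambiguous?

Only Y0 is reachable from Y0; ignoring the rest: Right-recursive list with a separator: after each atom, whether the separator follows determines the rule. One parse per string.

Unambiguous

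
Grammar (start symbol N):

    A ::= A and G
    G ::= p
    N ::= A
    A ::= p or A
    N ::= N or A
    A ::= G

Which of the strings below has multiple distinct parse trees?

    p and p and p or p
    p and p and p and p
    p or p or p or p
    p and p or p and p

p or p or p or p

p and p and p or p: 1 tree
p and p and p and p: 1 tree
p or p or p or p: 8 trees
p and p or p and p: 1 tree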